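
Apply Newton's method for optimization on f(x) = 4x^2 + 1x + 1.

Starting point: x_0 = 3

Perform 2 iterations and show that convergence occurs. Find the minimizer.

f(x) = 4x^2 + 1x + 1, f'(x) = 8x + (1), f''(x) = 8
Step 1: f'(3) = 25, x_1 = 3 - 25/8 = -1/8
Step 2: f'(-1/8) = 0, x_2 = -1/8 (converged)
Newton's method converges in 1 step for quadratics.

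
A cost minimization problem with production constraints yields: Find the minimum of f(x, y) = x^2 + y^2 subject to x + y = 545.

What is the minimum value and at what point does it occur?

Substitute y = 545 - x into f(x,y) = x^2 + y^2:
g(x) = x^2 + (545 - x)^2 = 2x^2 - 1090x + 297025
g'(x) = 4x - 1090 = 0  =>  x = 545/2
y = 545 - 545/2 = 545/2
Minimum value = (545/2)^2 + (545/2)^2 = 297025/2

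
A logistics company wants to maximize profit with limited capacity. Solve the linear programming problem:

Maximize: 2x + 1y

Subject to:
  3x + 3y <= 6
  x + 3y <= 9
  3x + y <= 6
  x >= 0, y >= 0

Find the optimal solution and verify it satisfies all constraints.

Feasible vertices: (0, 0), (0, 2), (2, 0)
Objective 2x + 1y at each vertex:
  (0, 0): 0
  (0, 2): 2
  (2, 0): 4
Maximum is 4 at (2, 0).
Verify constraints at (x, y) = (2, 0):
  3*2 + 3*0 = 6 <= 6 (active)
  1*2 + 3*0 = 2 <= 9
  3*2 + 1*0 = 6 <= 6 (active)
  x = 2 >= 0, y = 0 >= 0. All constraints satisfied.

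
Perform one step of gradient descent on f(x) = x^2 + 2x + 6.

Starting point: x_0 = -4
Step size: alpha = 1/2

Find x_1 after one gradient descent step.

f(x) = x^2 + 2x + 6
f'(x) = 2x + 2
f'(-4) = 2*-4 + (2) = -6
x_1 = x_0 - alpha * f'(x_0) = -4 - 1/2 * -6 = -1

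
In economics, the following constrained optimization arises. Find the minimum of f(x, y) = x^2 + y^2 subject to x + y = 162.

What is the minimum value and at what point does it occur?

Substitute y = 162 - x into f(x,y) = x^2 + y^2:
g(x) = x^2 + (162 - x)^2 = 2x^2 - 324x + 26244
g'(x) = 4x - 324 = 0  =>  x = 81
y = 162 - 81 = 81
Minimum value = 81^2 + 81^2 = 13122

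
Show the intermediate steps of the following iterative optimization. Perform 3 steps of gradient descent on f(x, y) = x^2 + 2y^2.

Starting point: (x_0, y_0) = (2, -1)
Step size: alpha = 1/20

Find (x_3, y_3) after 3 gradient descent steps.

f(x,y) = x^2 + 2y^2
grad_x = 2x + 0y, grad_y = 4y + 0x
Step 1: grad = (4, -4), (9/5, -4/5)
Step 2: grad = (18/5, -16/5), (81/50, -16/25)
Step 3: grad = (81/25, -64/25), (729/500, -64/125)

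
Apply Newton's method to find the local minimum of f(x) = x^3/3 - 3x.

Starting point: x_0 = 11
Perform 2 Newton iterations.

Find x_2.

f(x) = x^3/3 - 3x
f'(x) = x^2 - 3, f''(x) = 2x
Newton update: x_{n+1} = x_n - (x_n^2 - 3)/(2*x_n)
Step 1: x_0 = 11, f'=118, f''=22, x_1 = 62/11
Step 2: x_1 = 62/11, f'=3481/121, f''=124/11, x_2 = 4207/1364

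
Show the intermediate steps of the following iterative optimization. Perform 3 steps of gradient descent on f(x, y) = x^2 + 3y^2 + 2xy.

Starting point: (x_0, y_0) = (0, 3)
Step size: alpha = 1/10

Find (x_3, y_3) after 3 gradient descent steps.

f(x,y) = x^2 + 3y^2 + 2xy
grad_x = 2x + 2y, grad_y = 6y + 2x
Step 1: grad = (6, 18), (-3/5, 6/5)
Step 2: grad = (6/5, 6), (-18/25, 3/5)
Step 3: grad = (-6/25, 54/25), (-87/125, 48/125)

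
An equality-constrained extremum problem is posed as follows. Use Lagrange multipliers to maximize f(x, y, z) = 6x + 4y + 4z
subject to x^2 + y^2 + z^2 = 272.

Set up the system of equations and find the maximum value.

Lagrange conditions: 6 = 2*lambda*x, 4 = 2*lambda*y, 4 = 2*lambda*z
So x:6 = y:4 = z:4, i.e. x = 6t, y = 4t, z = 4t
Constraint: t^2*(6^2 + 4^2 + 4^2) = 272
  t^2 * 68 = 272  =>  t = sqrt(4)
Maximum = 6*6t + 4*4t + 4*4t = 68*sqrt(4) = 136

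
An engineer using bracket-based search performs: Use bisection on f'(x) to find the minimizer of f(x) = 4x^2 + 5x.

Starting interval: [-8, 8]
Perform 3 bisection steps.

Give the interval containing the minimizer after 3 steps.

Finding critical point of f(x) = 4x^2 + 5x using bisection on f'(x) = 8x + 5.
f'(x) = 0 when x = -5/8.
Starting interval: [-8, 8]
Step 1: mid = 0, f'(mid) = 5, new interval = [-8, 0]
Step 2: mid = -4, f'(mid) = -27, new interval = [-4, 0]
Step 3: mid = -2, f'(mid) = -11, new interval = [-2, 0]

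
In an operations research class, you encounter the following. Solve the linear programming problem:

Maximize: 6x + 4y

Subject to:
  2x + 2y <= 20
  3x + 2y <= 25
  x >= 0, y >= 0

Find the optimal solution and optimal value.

Feasible vertices: (0, 0), (0, 10), (5, 5), (25/3, 0)
Objective 6x + 4y at each:
  (0, 0): 0
  (0, 10): 40
  (5, 5): 50
  (25/3, 0): 50
Maximum is 50 at (5, 5).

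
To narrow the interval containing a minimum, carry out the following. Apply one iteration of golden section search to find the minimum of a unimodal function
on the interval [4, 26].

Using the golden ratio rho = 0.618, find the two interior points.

Golden section search on [4, 26].
Golden ratio rho = 0.618 (approx).
Interior points:
  x_1 = 4 + (1-0.618)*22 = 12.4040
  x_2 = 4 + 0.618*22 = 17.5960
Compare f(x_1) and f(x_2) to determine which subinterval to keep.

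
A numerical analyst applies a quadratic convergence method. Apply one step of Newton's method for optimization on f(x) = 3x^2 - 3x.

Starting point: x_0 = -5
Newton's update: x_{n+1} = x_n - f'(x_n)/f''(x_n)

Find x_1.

f(x) = 3x^2 - 3x
f'(x) = 6x + (-3), f''(x) = 6
Newton step: x_1 = x_0 - f'(x_0)/f''(x_0)
f'(-5) = -33
x_1 = -5 - -33/6 = 1/2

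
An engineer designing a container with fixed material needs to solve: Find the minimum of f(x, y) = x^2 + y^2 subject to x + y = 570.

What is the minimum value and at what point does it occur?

Substitute y = 570 - x into f(x,y) = x^2 + y^2:
g(x) = x^2 + (570 - x)^2 = 2x^2 - 1140x + 324900
g'(x) = 4x - 1140 = 0  =>  x = 285
y = 570 - 285 = 285
Minimum value = 285^2 + 285^2 = 162450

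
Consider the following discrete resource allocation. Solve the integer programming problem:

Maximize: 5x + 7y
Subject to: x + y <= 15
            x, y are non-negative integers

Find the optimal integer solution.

Objective: 5x + 7y, constraint: x + y <= 15
Coefficient of y is 7 > coefficient of x is 5, so allocate the entire budget to y.
Optimal: x = 0, y = 15, value = 105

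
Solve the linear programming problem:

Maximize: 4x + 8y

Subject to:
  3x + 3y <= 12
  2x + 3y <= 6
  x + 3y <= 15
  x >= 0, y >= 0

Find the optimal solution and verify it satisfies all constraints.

Feasible vertices: (0, 0), (0, 2), (3, 0)
Objective 4x + 8y at each vertex:
  (0, 0): 0
  (0, 2): 16
  (3, 0): 12
Maximum is 16 at (0, 2).
Verify constraints at (x, y) = (0, 2):
  3*0 + 3*2 = 6 <= 12
  2*0 + 3*2 = 6 <= 6 (active)
  1*0 + 3*2 = 6 <= 15
  x = 0 >= 0, y = 2 >= 0. All constraints satisfied.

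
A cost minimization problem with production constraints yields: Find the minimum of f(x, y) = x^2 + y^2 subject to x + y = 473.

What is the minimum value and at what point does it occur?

Substitute y = 473 - x into f(x,y) = x^2 + y^2:
g(x) = x^2 + (473 - x)^2 = 2x^2 - 946x + 223729
g'(x) = 4x - 946 = 0  =>  x = 473/2
y = 473 - 473/2 = 473/2
Minimum value = (473/2)^2 + (473/2)^2 = 223729/2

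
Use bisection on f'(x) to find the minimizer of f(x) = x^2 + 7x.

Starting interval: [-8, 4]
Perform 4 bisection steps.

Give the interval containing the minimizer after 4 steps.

Finding critical point of f(x) = x^2 + 7x using bisection on f'(x) = 2x + 7.
f'(x) = 0 when x = -7/2.
Starting interval: [-8, 4]
Step 1: mid = -2, f'(mid) = 3, new interval = [-8, -2]
Step 2: mid = -5, f'(mid) = -3, new interval = [-5, -2]
Step 3: mid = -7/2, f'(mid) = 0, new interval = [-7/2, -7/2]
Step 4: mid = -7/2, f'(mid) = 0, new interval = [-7/2, -7/2]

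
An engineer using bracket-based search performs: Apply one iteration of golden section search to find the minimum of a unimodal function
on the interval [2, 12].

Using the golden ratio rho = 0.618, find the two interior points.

Golden section search on [2, 12].
Golden ratio rho = 0.618 (approx).
Interior points:
  x_1 = 2 + (1-0.618)*10 = 5.8200
  x_2 = 2 + 0.618*10 = 8.1800
Compare f(x_1) and f(x_2) to determine which subinterval to keep.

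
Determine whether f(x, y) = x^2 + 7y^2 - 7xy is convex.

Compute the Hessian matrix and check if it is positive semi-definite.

f(x,y) = x^2 + 7y^2 - 7xy
Hessian H = [[2, -7], [-7, 14]]
trace(H) = 16, det(H) = -21
Eigenvalues: (16 +/- sqrt(340)) / 2 = 17.22, -1.22
Since not both eigenvalues positive, f is neither convex nor concave.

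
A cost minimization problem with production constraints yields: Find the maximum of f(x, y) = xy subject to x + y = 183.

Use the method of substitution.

Substitute y = 183 - x into f(x,y) = xy:
g(x) = x(183 - x) = 183x - x^2
g'(x) = 183 - 2x = 0  =>  x = 183/2
y = 183 - 183/2 = 183/2
Maximum value = (183/2) * (183/2) = 33489/4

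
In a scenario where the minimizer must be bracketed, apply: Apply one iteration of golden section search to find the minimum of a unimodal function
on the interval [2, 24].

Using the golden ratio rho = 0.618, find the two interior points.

Golden section search on [2, 24].
Golden ratio rho = 0.618 (approx).
Interior points:
  x_1 = 2 + (1-0.618)*22 = 10.4040
  x_2 = 2 + 0.618*22 = 15.5960
Compare f(x_1) and f(x_2) to determine which subinterval to keep.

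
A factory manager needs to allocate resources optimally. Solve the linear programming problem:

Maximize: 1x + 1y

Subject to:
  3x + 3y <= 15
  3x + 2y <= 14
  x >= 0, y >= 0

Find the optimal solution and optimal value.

Feasible vertices: (0, 0), (0, 5), (4, 1), (14/3, 0)
Objective 1x + 1y at each:
  (0, 0): 0
  (0, 5): 5
  (4, 1): 5
  (14/3, 0): 14/3
Maximum is 5 at (0, 5).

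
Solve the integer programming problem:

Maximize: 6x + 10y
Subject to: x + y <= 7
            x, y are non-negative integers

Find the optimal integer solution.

Objective: 6x + 10y, constraint: x + y <= 7
Coefficient of y is 10 > coefficient of x is 6, so allocate the entire budget to y.
Optimal: x = 0, y = 7, value = 70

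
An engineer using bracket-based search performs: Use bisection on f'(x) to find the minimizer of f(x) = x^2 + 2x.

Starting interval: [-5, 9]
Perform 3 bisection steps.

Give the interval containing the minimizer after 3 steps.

Finding critical point of f(x) = x^2 + 2x using bisection on f'(x) = 2x + 2.
f'(x) = 0 when x = -1.
Starting interval: [-5, 9]
Step 1: mid = 2, f'(mid) = 6, new interval = [-5, 2]
Step 2: mid = -3/2, f'(mid) = -1, new interval = [-3/2, 2]
Step 3: mid = 1/4, f'(mid) = 5/2, new interval = [-3/2, 1/4]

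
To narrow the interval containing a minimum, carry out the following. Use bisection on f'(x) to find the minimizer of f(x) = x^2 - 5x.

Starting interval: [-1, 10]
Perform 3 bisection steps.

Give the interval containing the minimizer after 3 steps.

Finding critical point of f(x) = x^2 - 5x using bisection on f'(x) = 2x + -5.
f'(x) = 0 when x = 5/2.
Starting interval: [-1, 10]
Step 1: mid = 9/2, f'(mid) = 4, new interval = [-1, 9/2]
Step 2: mid = 7/4, f'(mid) = -3/2, new interval = [7/4, 9/2]
Step 3: mid = 25/8, f'(mid) = 5/4, new interval = [7/4, 25/8]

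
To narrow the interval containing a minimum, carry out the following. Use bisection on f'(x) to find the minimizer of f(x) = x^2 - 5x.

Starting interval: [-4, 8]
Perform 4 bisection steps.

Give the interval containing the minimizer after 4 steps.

Finding critical point of f(x) = x^2 - 5x using bisection on f'(x) = 2x + -5.
f'(x) = 0 when x = 5/2.
Starting interval: [-4, 8]
Step 1: mid = 2, f'(mid) = -1, new interval = [2, 8]
Step 2: mid = 5, f'(mid) = 5, new interval = [2, 5]
Step 3: mid = 7/2, f'(mid) = 2, new interval = [2, 7/2]
Step 4: mid = 11/4, f'(mid) = 1/2, new interval = [2, 11/4]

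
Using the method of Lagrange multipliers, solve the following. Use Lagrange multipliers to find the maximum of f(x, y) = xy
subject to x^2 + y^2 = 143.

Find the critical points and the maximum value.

Lagrange conditions: y = 2*lambda*x and x = 2*lambda*y
If x = 0 then y = 0, violating the constraint, so x, y != 0.
Dividing: y/x = x/y => x^2 = y^2 => y = x or y = -x
Constraint: 2x^2 = 143 => x^2 = 143/2 => x = +/-sqrt(143/2)
Critical points: (sqrt(143/2), sqrt(143/2)), (-sqrt(143/2), -sqrt(143/2)), (sqrt(143/2), -sqrt(143/2)), (-sqrt(143/2), sqrt(143/2))
  y = x:  xy = x^2 = 143/2  at (sqrt(143/2), sqrt(143/2)) and (-sqrt(143/2), -sqrt(143/2))
  y = -x: xy = -x^2 = -143/2 at (sqrt(143/2), -sqrt(143/2)) and (-sqrt(143/2), sqrt(143/2))
Maximum xy = 143/2 at (sqrt(143/2), sqrt(143/2)) and (-sqrt(143/2), -sqrt(143/2))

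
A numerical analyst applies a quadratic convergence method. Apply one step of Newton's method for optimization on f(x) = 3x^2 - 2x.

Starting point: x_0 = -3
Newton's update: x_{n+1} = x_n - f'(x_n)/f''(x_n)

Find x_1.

f(x) = 3x^2 - 2x
f'(x) = 6x + (-2), f''(x) = 6
Newton step: x_1 = x_0 - f'(x_0)/f''(x_0)
f'(-3) = -20
x_1 = -3 - -20/6 = 1/3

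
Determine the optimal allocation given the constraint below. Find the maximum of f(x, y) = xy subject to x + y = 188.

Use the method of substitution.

Substitute y = 188 - x into f(x,y) = xy:
g(x) = x(188 - x) = 188x - x^2
g'(x) = 188 - 2x = 0  =>  x = 94
y = 188 - 94 = 94
Maximum value = 94 * 94 = 8836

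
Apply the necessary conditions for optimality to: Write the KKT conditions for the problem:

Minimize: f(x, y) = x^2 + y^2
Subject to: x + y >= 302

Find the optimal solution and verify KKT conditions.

KKT conditions for min x^2 + y^2 s.t. x + y >= 302:
Stationarity: 2x = mu, 2y = mu
So x = y = mu/2.
Complementary slackness: mu*(x + y - 302) = 0
Primal feasibility: x + y >= 302; dual feasibility: mu >= 0
If mu = 0 then x = y = 0, but 0 + 0 < 302 is infeasible, so the constraint is active.
Constraint active: x + y = 2*(mu/2) = 302 => mu = 302
x = y = 151, f = 45602
Verify: stationarity 2*151 = 302 = mu; primal 151 + 151 = 302 >= 302; dual mu = 302 >= 0; complementary slackness 302*(302 - 302) = 0. All KKT conditions hold.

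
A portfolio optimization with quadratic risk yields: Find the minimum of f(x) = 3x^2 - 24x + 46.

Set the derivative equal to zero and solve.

f(x) = 3x^2 - 24x + 46
f'(x) = 6x + (-24) = 0
x = 24/6 = 4
f(4) = -2
Since f''(x) = 6 > 0, this is a minimum.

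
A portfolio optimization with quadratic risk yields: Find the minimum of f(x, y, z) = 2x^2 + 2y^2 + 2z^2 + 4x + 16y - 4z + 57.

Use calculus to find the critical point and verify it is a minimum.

f(x,y,z) = 2x^2 + 2y^2 + 2z^2 + 4x + 16y - 4z + 57
df/dx = 4x + (4) = 0 => x = -1
df/dy = 4y + (16) = 0 => y = -4
df/dz = 4z + (-4) = 0 => z = 1
f(-1,-4,1) = 2*(-1)^2 + 2*(-4)^2 + 2*(1)^2 + 4*(-1) + 16*(-4) + -4*(1) + 57 = 21
Hessian is diagonal with entries 4, 4, 4 > 0, confirmed minimum.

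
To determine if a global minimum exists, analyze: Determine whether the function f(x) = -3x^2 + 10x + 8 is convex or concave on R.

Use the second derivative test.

f(x) = -3x^2 + 10x + 8
f'(x) = -6x + 10
f''(x) = -6
Since f''(x) = -6 < 0 for all x, f is concave on R.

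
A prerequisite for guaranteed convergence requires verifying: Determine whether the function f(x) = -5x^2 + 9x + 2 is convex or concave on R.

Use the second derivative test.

f(x) = -5x^2 + 9x + 2
f'(x) = -10x + 9
f''(x) = -10
Since f''(x) = -10 < 0 for all x, f is concave on R.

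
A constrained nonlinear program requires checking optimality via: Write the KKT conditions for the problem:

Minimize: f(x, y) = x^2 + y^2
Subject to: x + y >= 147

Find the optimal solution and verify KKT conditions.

KKT conditions for min x^2 + y^2 s.t. x + y >= 147:
Stationarity: 2x = mu, 2y = mu
So x = y = mu/2.
Complementary slackness: mu*(x + y - 147) = 0
Primal feasibility: x + y >= 147; dual feasibility: mu >= 0
If mu = 0 then x = y = 0, but 0 + 0 < 147 is infeasible, so the constraint is active.
Constraint active: x + y = 2*(mu/2) = 147 => mu = 147
x = y = 147/2, f = 21609/2
Verify: stationarity 2*(147/2) = 147 = mu; primal 147/2 + 147/2 = 147 >= 147; dual mu = 147 >= 0; complementary slackness 147*(147 - 147) = 0. All KKT conditions hold.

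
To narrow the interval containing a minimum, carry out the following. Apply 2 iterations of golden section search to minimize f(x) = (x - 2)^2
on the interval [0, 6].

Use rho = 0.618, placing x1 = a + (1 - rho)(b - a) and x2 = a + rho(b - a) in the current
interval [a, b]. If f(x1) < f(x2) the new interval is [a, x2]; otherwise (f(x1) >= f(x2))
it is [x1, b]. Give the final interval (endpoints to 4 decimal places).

Golden section search for min of f(x) = (x - 2)^2 on [0, 6].
Each step: x1 = a + (1 - rho)(b - a), x2 = a + rho(b - a); if f(x1) < f(x2) keep [a, x2], otherwise keep [x1, b].
Step 1: [0.0000, 6.0000], x1=2.2920 (f=0.0853), x2=3.7080 (f=2.9173); f(x1) < f(x2) => keep [0.0000, 3.7080]
Step 2: [0.0000, 3.7080], x1=1.4165 (f=0.3405), x2=2.2915 (f=0.0850); f(x1) > f(x2) => keep [1.4165, 3.7080]
Final interval: [1.4165, 3.7080]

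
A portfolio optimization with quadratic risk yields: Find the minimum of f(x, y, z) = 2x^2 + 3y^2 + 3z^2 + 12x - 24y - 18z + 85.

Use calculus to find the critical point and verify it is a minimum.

f(x,y,z) = 2x^2 + 3y^2 + 3z^2 + 12x - 24y - 18z + 85
df/dx = 4x + (12) = 0 => x = -3
df/dy = 6y + (-24) = 0 => y = 4
df/dz = 6z + (-18) = 0 => z = 3
f(-3,4,3) = 2*(-3)^2 + 3*(4)^2 + 3*(3)^2 + 12*(-3) + -24*(4) + -18*(3) + 85 = -8
Hessian is diagonal with entries 4, 6, 6 > 0, confirmed minimum.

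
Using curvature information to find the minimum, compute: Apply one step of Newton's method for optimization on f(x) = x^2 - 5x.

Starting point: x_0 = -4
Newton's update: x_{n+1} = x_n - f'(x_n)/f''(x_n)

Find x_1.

f(x) = x^2 - 5x
f'(x) = 2x + (-5), f''(x) = 2
Newton step: x_1 = x_0 - f'(x_0)/f''(x_0)
f'(-4) = -13
x_1 = -4 - -13/2 = 5/2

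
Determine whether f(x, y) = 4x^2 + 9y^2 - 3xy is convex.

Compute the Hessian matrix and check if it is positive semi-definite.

f(x,y) = 4x^2 + 9y^2 - 3xy
Hessian H = [[8, -3], [-3, 18]]
trace(H) = 26, det(H) = 135
Eigenvalues: (26 +/- sqrt(136)) / 2 = 18.83, 7.169
Since both eigenvalues > 0, f is convex.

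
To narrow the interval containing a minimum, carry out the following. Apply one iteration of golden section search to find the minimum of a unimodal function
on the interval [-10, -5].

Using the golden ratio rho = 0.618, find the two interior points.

Golden section search on [-10, -5].
Golden ratio rho = 0.618 (approx).
Interior points:
  x_1 = -10 + (1-0.618)*5 = -8.0900
  x_2 = -10 + 0.618*5 = -6.9100
Compare f(x_1) and f(x_2) to determine which subinterval to keep.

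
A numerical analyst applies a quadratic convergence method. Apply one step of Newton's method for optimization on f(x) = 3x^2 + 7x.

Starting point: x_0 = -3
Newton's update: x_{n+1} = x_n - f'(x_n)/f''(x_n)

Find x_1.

f(x) = 3x^2 + 7x
f'(x) = 6x + (7), f''(x) = 6
Newton step: x_1 = x_0 - f'(x_0)/f''(x_0)
f'(-3) = -11
x_1 = -3 - -11/6 = -7/6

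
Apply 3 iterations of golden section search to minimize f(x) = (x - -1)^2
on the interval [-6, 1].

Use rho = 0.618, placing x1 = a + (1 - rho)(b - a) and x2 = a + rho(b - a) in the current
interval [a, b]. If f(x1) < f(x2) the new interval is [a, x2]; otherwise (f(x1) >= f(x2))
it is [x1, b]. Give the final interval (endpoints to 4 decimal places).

Golden section search for min of f(x) = (x - -1)^2 on [-6, 1].
Each step: x1 = a + (1 - rho)(b - a), x2 = a + rho(b - a); if f(x1) < f(x2) keep [a, x2], otherwise keep [x1, b].
Step 1: [-6.0000, 1.0000], x1=-3.3260 (f=5.4103), x2=-1.6740 (f=0.4543); f(x1) > f(x2) => keep [-3.3260, 1.0000]
Step 2: [-3.3260, 1.0000], x1=-1.6735 (f=0.4536), x2=-0.6525 (f=0.1207); f(x1) > f(x2) => keep [-1.6735, 1.0000]
Step 3: [-1.6735, 1.0000], x1=-0.6522 (f=0.1210), x2=-0.0213 (f=0.9579); f(x1) < f(x2) => keep [-1.6735, -0.0213]
Final interval: [-1.6735, -0.0213]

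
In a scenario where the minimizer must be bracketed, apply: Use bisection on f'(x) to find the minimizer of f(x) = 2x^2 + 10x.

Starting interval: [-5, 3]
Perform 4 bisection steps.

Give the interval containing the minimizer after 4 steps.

Finding critical point of f(x) = 2x^2 + 10x using bisection on f'(x) = 4x + 10.
f'(x) = 0 when x = -5/2.
Starting interval: [-5, 3]
Step 1: mid = -1, f'(mid) = 6, new interval = [-5, -1]
Step 2: mid = -3, f'(mid) = -2, new interval = [-3, -1]
Step 3: mid = -2, f'(mid) = 2, new interval = [-3, -2]
Step 4: mid = -5/2, f'(mid) = 0, new interval = [-5/2, -5/2]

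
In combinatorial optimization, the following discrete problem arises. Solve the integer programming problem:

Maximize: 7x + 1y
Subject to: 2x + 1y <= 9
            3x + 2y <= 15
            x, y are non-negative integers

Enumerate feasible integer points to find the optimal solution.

Constraint 1: 2x + 1y <= 9
Constraint 2: 3x + 2y <= 15
Feasible x range (need y >= 0): 0 <= x <= min(9/2, 15/3) => x in {0, ..., 4}.
Enumerate feasible integer points row by row (the coefficient of y is 1 > 0, so for each x the largest feasible y gives the best value):
  x = 0: y <= min((9 - 2*0)/1, (15 - 3*0)/2) => y in {0, ..., 7}; best 7*0 + 1*7 = 7
  x = 1: y <= min((9 - 2*1)/1, (15 - 3*1)/2) => y in {0, ..., 6}; best 7*1 + 1*6 = 13
  x = 2: y <= min((9 - 2*2)/1, (15 - 3*2)/2) => y in {0, ..., 4}; best 7*2 + 1*4 = 18
  x = 3: y <= min((9 - 2*3)/1, (15 - 3*3)/2) => y in {0, ..., 3}; best 7*3 + 1*3 = 24
  x = 4: y <= min((9 - 2*4)/1, (15 - 3*4)/2) => y in {0, ..., 1}; best 7*4 + 1*1 = 29
The maximum 7x + 1y = 29 is achieved at x = 4, y = 1.
Check: 2*4 + 1*1 = 9 <= 9 and 3*4 + 2*1 = 14 <= 15.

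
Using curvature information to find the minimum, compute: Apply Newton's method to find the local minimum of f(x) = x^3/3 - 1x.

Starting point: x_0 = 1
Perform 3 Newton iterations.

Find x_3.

f(x) = x^3/3 - 1x
f'(x) = x^2 - 1, f''(x) = 2x
Newton update: x_{n+1} = x_n - (x_n^2 - 1)/(2*x_n)
Step 1: x_0 = 1, f'=0, f''=2, x_1 = 1
Step 2: x_1 = 1, f'=0, f''=2, x_2 = 1
Step 3: x_2 = 1, f'=0, f''=2, x_3 = 1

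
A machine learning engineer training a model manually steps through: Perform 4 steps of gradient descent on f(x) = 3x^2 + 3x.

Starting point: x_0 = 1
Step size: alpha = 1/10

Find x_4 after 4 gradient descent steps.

f(x) = 3x^2 + 3x, f'(x) = 6x + (3)
Step 1: f'(1) = 9, x_1 = 1 - 1/10 * 9 = 1/10
Step 2: f'(1/10) = 18/5, x_2 = 1/10 - 1/10 * 18/5 = -13/50
Step 3: f'(-13/50) = 36/25, x_3 = -13/50 - 1/10 * 36/25 = -101/250
Step 4: f'(-101/250) = 72/125, x_4 = -101/250 - 1/10 * 72/125 = -577/1250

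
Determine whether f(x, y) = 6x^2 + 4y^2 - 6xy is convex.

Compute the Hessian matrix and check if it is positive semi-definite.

f(x,y) = 6x^2 + 4y^2 - 6xy
Hessian H = [[12, -6], [-6, 8]]
trace(H) = 20, det(H) = 60
Eigenvalues: (20 +/- sqrt(160)) / 2 = 16.32, 3.675
Since both eigenvalues > 0, f is convex.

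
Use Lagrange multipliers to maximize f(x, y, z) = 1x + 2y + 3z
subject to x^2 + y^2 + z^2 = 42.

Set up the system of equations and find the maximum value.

Lagrange conditions: 1 = 2*lambda*x, 2 = 2*lambda*y, 3 = 2*lambda*z
So x:1 = y:2 = z:3, i.e. x = 1t, y = 2t, z = 3t
Constraint: t^2*(1^2 + 2^2 + 3^2) = 42
  t^2 * 14 = 42  =>  t = sqrt(3)
Maximum = 1*1t + 2*2t + 3*3t = 14*sqrt(3) = sqrt(588)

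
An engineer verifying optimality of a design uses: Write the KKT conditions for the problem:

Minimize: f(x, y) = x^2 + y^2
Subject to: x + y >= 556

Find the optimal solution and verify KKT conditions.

KKT conditions for min x^2 + y^2 s.t. x + y >= 556:
Stationarity: 2x = mu, 2y = mu
So x = y = mu/2.
Complementary slackness: mu*(x + y - 556) = 0
Primal feasibility: x + y >= 556; dual feasibility: mu >= 0
If mu = 0 then x = y = 0, but 0 + 0 < 556 is infeasible, so the constraint is active.
Constraint active: x + y = 2*(mu/2) = 556 => mu = 556
x = y = 278, f = 154568
Verify: stationarity 2*278 = 556 = mu; primal 278 + 278 = 556 >= 556; dual mu = 556 >= 0; complementary slackness 556*(556 - 556) = 0. All KKT conditions hold.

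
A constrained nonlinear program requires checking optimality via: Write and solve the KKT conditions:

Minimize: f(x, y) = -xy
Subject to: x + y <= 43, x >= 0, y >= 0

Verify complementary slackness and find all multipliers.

Problem: min -xy s.t. x + y <= 43 (multiplier lambda), x >= 0 (mu_x), y >= 0 (mu_y)
KKT stationarity: -y + lambda - mu_x = 0, -x + lambda - mu_y = 0, with lambda, mu_x, mu_y >= 0
Complementary slackness: lambda*(x + y - 43) = 0, mu_x*x = 0, mu_y*y = 0
If lambda = 0: y = -mu_x <= 0 and x = -mu_y <= 0 force x = y = 0 with f = 0; but x = y = 43/2 is feasible with f = -1849/4 < 0, so this is not the minimum. Hence lambda > 0 and x + y = 43.
Try x > 0, y > 0 (so mu_x = mu_y = 0): y = lambda, x = lambda => x = y = lambda
x + y = 43 => 2*lambda = 43 => lambda = 43/2
x* = y* = 43/2 > 0, consistent with mu_x = mu_y = 0.
(Any feasible point with x = 0 or y = 0 has f = 0 > -1849/4, so the minimum is not on those boundaries.)
min(-xy) = -1849/4 (i.e. max xy = 1849/4)
Multipliers: lambda = 43/2, mu_x = 0, mu_y = 0
Complementary slackness: lambda*(x + y - 43) = 43/2*(43/2 + 43/2 - 43) = 0, mu_x*x = 0*43/2 = 0, mu_y*y = 0*43/2 = 0. Satisfied.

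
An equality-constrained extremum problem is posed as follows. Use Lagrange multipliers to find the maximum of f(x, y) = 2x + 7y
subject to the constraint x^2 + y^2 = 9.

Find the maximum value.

Set up Lagrange conditions: grad f = lambda * grad g
  2 = 2*lambda*x
  7 = 2*lambda*y
From these: x/y = 2/7, so x = 2t, y = 7t for some t.
Substitute into constraint: (2t)^2 + (7t)^2 = 9
  t^2 * 53 = 9
  t = sqrt(9/53)
Maximum = 2*x + 7*y = (2^2 + 7^2)*t = 53 * sqrt(9/53) = sqrt(477)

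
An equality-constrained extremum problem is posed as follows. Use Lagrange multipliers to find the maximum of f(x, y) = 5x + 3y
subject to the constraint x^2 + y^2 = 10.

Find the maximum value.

Set up Lagrange conditions: grad f = lambda * grad g
  5 = 2*lambda*x
  3 = 2*lambda*y
From these: x/y = 5/3, so x = 5t, y = 3t for some t.
Substitute into constraint: (5t)^2 + (3t)^2 = 10
  t^2 * 34 = 10
  t = sqrt(10/34)
Maximum = 5*x + 3*y = (5^2 + 3^2)*t = 34 * sqrt(10/34) = sqrt(340)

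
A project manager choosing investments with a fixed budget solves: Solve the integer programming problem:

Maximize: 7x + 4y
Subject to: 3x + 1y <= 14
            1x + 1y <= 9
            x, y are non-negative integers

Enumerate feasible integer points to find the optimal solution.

Constraint 1: 3x + 1y <= 14
Constraint 2: 1x + 1y <= 9
Feasible x range (need y >= 0): 0 <= x <= min(14/3, 9/1) => x in {0, ..., 4}.
Enumerate feasible integer points row by row (the coefficient of y is 4 > 0, so for each x the largest feasible y gives the best value):
  x = 0: y <= min((14 - 3*0)/1, (9 - 1*0)/1) => y in {0, ..., 9}; best 7*0 + 4*9 = 36
  x = 1: y <= min((14 - 3*1)/1, (9 - 1*1)/1) => y in {0, ..., 8}; best 7*1 + 4*8 = 39
  x = 2: y <= min((14 - 3*2)/1, (9 - 1*2)/1) => y in {0, ..., 7}; best 7*2 + 4*7 = 42
  x = 3: y <= min((14 - 3*3)/1, (9 - 1*3)/1) => y in {0, ..., 5}; best 7*3 + 4*5 = 41
  x = 4: y <= min((14 - 3*4)/1, (9 - 1*4)/1) => y in {0, ..., 2}; best 7*4 + 4*2 = 36
The maximum 7x + 4y = 42 is achieved at x = 2, y = 7.
Check: 3*2 + 1*7 = 13 <= 14 and 1*2 + 1*7 = 9 <= 9.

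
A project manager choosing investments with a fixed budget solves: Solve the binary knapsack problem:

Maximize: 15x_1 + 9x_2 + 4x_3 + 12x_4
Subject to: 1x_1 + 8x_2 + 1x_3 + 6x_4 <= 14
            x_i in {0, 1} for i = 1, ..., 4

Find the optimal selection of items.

Items: item 1 (v=15, w=1), item 2 (v=9, w=8), item 3 (v=4, w=1), item 4 (v=12, w=6)
Capacity: 14
Checking all 16 subsets (w = total weight, v = total value):
  {}: w = 0, v = 0
  {1}: w = 1, v = 15
  {2}: w = 8, v = 9
  {3}: w = 1, v = 4
  {4}: w = 6, v = 12
  {1, 2}: w = 9, v = 24
  {1, 3}: w = 2, v = 19
  {1, 4}: w = 7, v = 27
  {2, 3}: w = 9, v = 13
  {2, 4}: w = 14, v = 21
  {3, 4}: w = 7, v = 16
  {1, 2, 3}: w = 10, v = 28
  {1, 2, 4}: w = 15 > 14, infeasible
  {1, 3, 4}: w = 8, v = 31
  {2, 3, 4}: w = 15 > 14, infeasible
  {1, 2, 3, 4}: w = 16 > 14, infeasible
Best feasible subset: items [1, 3, 4]
Total weight: 8 <= 14, total value: 31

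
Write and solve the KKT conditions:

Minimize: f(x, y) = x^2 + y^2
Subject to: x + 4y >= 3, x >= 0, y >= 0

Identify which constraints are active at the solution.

KKT conditions for min x^2 + y^2 s.t. 1x + 4y >= 3, x >= 0, y >= 0:
Stationarity: 2x = mu*1 + mu_x, 2y = mu*4 + mu_y, with mu, mu_x, mu_y >= 0
Complementary slackness: mu*(x + 4y - 3) = 0, mu_x*x = 0, mu_y*y = 0
(0, 0) is infeasible (1*0 + 4*0 < 3), so if mu = 0 stationarity would force x = mu_x/2 >= 0, y = mu_y/2 >= 0 with mu_x*x = mu_y*y = 0, i.e. x = y = 0: contradiction. Hence mu > 0 and x + 4y = 3 is active.
Try x > 0, y > 0 (so mu_x = mu_y = 0): x = 1*mu/2, y = 4*mu/2
Substitute: 1*(1*mu/2) + 4*(4*mu/2) = 3
  mu*17/2 = 3 => mu = 6/17
x* = 3/17 > 0, y* = 12/17 > 0, consistent with mu_x = mu_y = 0.
f is convex and the constraints are linear, so this KKT point is the global minimum.
f* = 9/17
Active constraints: x + 4y >= 3 (holds with equality, mu = 6/17 > 0); x >= 0 and y >= 0 are inactive (mu_x = mu_y = 0).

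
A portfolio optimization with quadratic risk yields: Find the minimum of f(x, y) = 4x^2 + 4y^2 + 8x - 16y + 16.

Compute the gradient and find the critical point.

f(x,y) = 4x^2 + 4y^2 + 8x - 16y + 16
df/dx = 8x + (8) = 0  =>  x = -1
df/dy = 8y + (-16) = 0  =>  y = 2
f(-1, 2) = 4*(-1)^2 + 4*(2)^2 + 8*(-1) + -16*(2) + 16 = -4
Hessian is diagonal with entries 8, 8 > 0, so this is a minimum.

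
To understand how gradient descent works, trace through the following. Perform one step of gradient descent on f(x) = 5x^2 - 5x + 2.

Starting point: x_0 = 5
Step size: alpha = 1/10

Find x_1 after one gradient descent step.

f(x) = 5x^2 - 5x + 2
f'(x) = 10x - 5
f'(5) = 10*5 + (-5) = 45
x_1 = x_0 - alpha * f'(x_0) = 5 - 1/10 * 45 = 1/2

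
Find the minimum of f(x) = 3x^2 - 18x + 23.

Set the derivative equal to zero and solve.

f(x) = 3x^2 - 18x + 23
f'(x) = 6x + (-18) = 0
x = 18/6 = 3
f(3) = -4
Since f''(x) = 6 > 0, this is a minimum.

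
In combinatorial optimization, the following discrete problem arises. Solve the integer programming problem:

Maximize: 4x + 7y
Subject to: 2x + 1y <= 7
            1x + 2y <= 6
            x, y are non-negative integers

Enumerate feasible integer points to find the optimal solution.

Constraint 1: 2x + 1y <= 7
Constraint 2: 1x + 2y <= 6
Feasible x range (need y >= 0): 0 <= x <= min(7/2, 6/1) => x in {0, ..., 3}.
Enumerate feasible integer points row by row (the coefficient of y is 7 > 0, so for each x the largest feasible y gives the best value):
  x = 0: y <= min((7 - 2*0)/1, (6 - 1*0)/2) => y in {0, ..., 3}; best 4*0 + 7*3 = 21
  x = 1: y <= min((7 - 2*1)/1, (6 - 1*1)/2) => y in {0, ..., 2}; best 4*1 + 7*2 = 18
  x = 2: y <= min((7 - 2*2)/1, (6 - 1*2)/2) => y in {0, ..., 2}; best 4*2 + 7*2 = 22
  x = 3: y <= min((7 - 2*3)/1, (6 - 1*3)/2) => y in {0, ..., 1}; best 4*3 + 7*1 = 19
The maximum 4x + 7y = 22 is achieved at x = 2, y = 2.
Check: 2*2 + 1*2 = 6 <= 7 and 1*2 + 2*2 = 6 <= 6.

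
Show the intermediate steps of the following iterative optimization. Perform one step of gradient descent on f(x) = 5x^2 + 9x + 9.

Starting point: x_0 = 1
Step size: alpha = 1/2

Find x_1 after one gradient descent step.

f(x) = 5x^2 + 9x + 9
f'(x) = 10x + 9
f'(1) = 10*1 + (9) = 19
x_1 = x_0 - alpha * f'(x_0) = 1 - 1/2 * 19 = -17/2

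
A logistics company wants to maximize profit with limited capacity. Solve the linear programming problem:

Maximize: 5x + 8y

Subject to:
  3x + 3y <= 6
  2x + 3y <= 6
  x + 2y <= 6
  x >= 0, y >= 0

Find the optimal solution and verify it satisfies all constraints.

Feasible vertices: (0, 0), (0, 2), (2, 0)
Objective 5x + 8y at each vertex:
  (0, 0): 0
  (0, 2): 16
  (2, 0): 10
Maximum is 16 at (0, 2).
Verify constraints at (x, y) = (0, 2):
  3*0 + 3*2 = 6 <= 6 (active)
  2*0 + 3*2 = 6 <= 6 (active)
  1*0 + 2*2 = 4 <= 6
  x = 0 >= 0, y = 2 >= 0. All constraints satisfied.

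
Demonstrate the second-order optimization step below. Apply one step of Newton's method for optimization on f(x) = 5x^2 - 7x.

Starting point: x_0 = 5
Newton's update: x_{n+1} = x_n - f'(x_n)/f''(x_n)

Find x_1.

f(x) = 5x^2 - 7x
f'(x) = 10x + (-7), f''(x) = 10
Newton step: x_1 = x_0 - f'(x_0)/f''(x_0)
f'(5) = 43
x_1 = 5 - 43/10 = 7/10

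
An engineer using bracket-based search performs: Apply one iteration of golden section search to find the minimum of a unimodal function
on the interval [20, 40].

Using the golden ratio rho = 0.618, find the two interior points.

Golden section search on [20, 40].
Golden ratio rho = 0.618 (approx).
Interior points:
  x_1 = 20 + (1-0.618)*20 = 27.6400
  x_2 = 20 + 0.618*20 = 32.3600
Compare f(x_1) and f(x_2) to determine which subinterval to keep.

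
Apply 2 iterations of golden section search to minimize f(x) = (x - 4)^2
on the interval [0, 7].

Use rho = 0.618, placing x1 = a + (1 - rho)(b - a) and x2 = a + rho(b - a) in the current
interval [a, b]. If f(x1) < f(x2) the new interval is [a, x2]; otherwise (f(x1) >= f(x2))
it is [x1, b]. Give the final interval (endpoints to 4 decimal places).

Golden section search for min of f(x) = (x - 4)^2 on [0, 7].
Each step: x1 = a + (1 - rho)(b - a), x2 = a + rho(b - a); if f(x1) < f(x2) keep [a, x2], otherwise keep [x1, b].
Step 1: [0.0000, 7.0000], x1=2.6740 (f=1.7583), x2=4.3260 (f=0.1063); f(x1) > f(x2) => keep [2.6740, 7.0000]
Step 2: [2.6740, 7.0000], x1=4.3265 (f=0.1066), x2=5.3475 (f=1.8157); f(x1) < f(x2) => keep [2.6740, 5.3475]
Final interval: [2.6740, 5.3475]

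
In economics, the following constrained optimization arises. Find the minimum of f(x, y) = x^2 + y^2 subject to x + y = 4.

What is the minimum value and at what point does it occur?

Substitute y = 4 - x into f(x,y) = x^2 + y^2:
g(x) = x^2 + (4 - x)^2 = 2x^2 - 8x + 16
g'(x) = 4x - 8 = 0  =>  x = 2
y = 4 - 2 = 2
Minimum value = 2^2 + 2^2 = 8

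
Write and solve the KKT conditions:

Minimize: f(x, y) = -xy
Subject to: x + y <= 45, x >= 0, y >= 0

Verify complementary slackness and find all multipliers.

Problem: min -xy s.t. x + y <= 45 (multiplier lambda), x >= 0 (mu_x), y >= 0 (mu_y)
KKT stationarity: -y + lambda - mu_x = 0, -x + lambda - mu_y = 0, with lambda, mu_x, mu_y >= 0
Complementary slackness: lambda*(x + y - 45) = 0, mu_x*x = 0, mu_y*y = 0
If lambda = 0: y = -mu_x <= 0 and x = -mu_y <= 0 force x = y = 0 with f = 0; but x = y = 45/2 is feasible with f = -2025/4 < 0, so this is not the minimum. Hence lambda > 0 and x + y = 45.
Try x > 0, y > 0 (so mu_x = mu_y = 0): y = lambda, x = lambda => x = y = lambda
x + y = 45 => 2*lambda = 45 => lambda = 45/2
x* = y* = 45/2 > 0, consistent with mu_x = mu_y = 0.
(Any feasible point with x = 0 or y = 0 has f = 0 > -2025/4, so the minimum is not on those boundaries.)
min(-xy) = -2025/4 (i.e. max xy = 2025/4)
Multipliers: lambda = 45/2, mu_x = 0, mu_y = 0
Complementary slackness: lambda*(x + y - 45) = 45/2*(45/2 + 45/2 - 45) = 0, mu_x*x = 0*45/2 = 0, mu_y*y = 0*45/2 = 0. Satisfied.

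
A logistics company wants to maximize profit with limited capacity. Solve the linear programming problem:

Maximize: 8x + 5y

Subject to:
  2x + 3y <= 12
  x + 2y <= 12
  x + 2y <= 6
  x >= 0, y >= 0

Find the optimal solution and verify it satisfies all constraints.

Feasible vertices: (0, 0), (0, 3), (6, 0)
Objective 8x + 5y at each vertex:
  (0, 0): 0
  (0, 3): 15
  (6, 0): 48
Maximum is 48 at (6, 0).
Verify constraints at (x, y) = (6, 0):
  2*6 + 3*0 = 12 <= 12 (active)
  1*6 + 2*0 = 6 <= 12
  1*6 + 2*0 = 6 <= 6 (active)
  x = 6 >= 0, y = 0 >= 0. All constraints satisfied.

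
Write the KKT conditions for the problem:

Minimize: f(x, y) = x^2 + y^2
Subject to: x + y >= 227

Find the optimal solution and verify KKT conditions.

KKT conditions for min x^2 + y^2 s.t. x + y >= 227:
Stationarity: 2x = mu, 2y = mu
So x = y = mu/2.
Complementary slackness: mu*(x + y - 227) = 0
Primal feasibility: x + y >= 227; dual feasibility: mu >= 0
If mu = 0 then x = y = 0, but 0 + 0 < 227 is infeasible, so the constraint is active.
Constraint active: x + y = 2*(mu/2) = 227 => mu = 227
x = y = 227/2, f = 51529/2
Verify: stationarity 2*(227/2) = 227 = mu; primal 227/2 + 227/2 = 227 >= 227; dual mu = 227 >= 0; complementary slackness 227*(227 - 227) = 0. All KKT conditions hold.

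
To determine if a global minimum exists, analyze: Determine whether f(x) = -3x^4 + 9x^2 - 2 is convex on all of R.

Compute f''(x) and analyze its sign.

f(x) = -3x^4 + 9x^2 - 2
f'(x) = -12x^3 + 18x
f''(x) = -36x^2 + 18
f''(x) = -36x^2 + 18 -> -inf as |x| -> inf
Therefore, f is not globally convex on R.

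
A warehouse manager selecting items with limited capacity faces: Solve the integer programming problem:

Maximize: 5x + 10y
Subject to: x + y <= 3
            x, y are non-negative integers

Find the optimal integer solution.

Objective: 5x + 10y, constraint: x + y <= 3
Coefficient of y is 10 > coefficient of x is 5, so allocate the entire budget to y.
Optimal: x = 0, y = 3, value = 30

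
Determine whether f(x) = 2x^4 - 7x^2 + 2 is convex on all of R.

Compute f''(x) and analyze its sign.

f(x) = 2x^4 - 7x^2 + 2
f'(x) = 8x^3 + -14x
f''(x) = 24x^2 + -14
f''(0) = -14 < 0, so not convex near x = 0
Therefore, f is not globally convex on R.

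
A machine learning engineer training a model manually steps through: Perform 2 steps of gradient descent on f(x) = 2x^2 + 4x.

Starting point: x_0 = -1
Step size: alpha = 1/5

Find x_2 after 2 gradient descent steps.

f(x) = 2x^2 + 4x, f'(x) = 4x + (4)
Step 1: f'(-1) = 0, x_1 = -1 - 1/5 * 0 = -1
Step 2: f'(-1) = 0, x_2 = -1 - 1/5 * 0 = -1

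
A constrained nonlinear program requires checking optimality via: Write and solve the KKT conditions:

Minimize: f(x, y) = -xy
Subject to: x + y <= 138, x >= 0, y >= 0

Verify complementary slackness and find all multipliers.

Problem: min -xy s.t. x + y <= 138 (multiplier lambda), x >= 0 (mu_x), y >= 0 (mu_y)
KKT stationarity: -y + lambda - mu_x = 0, -x + lambda - mu_y = 0, with lambda, mu_x, mu_y >= 0
Complementary slackness: lambda*(x + y - 138) = 0, mu_x*x = 0, mu_y*y = 0
If lambda = 0: y = -mu_x <= 0 and x = -mu_y <= 0 force x = y = 0 with f = 0; but x = y = 69 is feasible with f = -4761 < 0, so this is not the minimum. Hence lambda > 0 and x + y = 138.
Try x > 0, y > 0 (so mu_x = mu_y = 0): y = lambda, x = lambda => x = y = lambda
x + y = 138 => 2*lambda = 138 => lambda = 69
x* = y* = 69 > 0, consistent with mu_x = mu_y = 0.
(Any feasible point with x = 0 or y = 0 has f = 0 > -4761, so the minimum is not on those boundaries.)
min(-xy) = -4761 (i.e. max xy = 4761)
Multipliers: lambda = 69, mu_x = 0, mu_y = 0
Complementary slackness: lambda*(x + y - 138) = 69*(69 + 69 - 138) = 0, mu_x*x = 0*69 = 0, mu_y*y = 0*69 = 0. Satisfied.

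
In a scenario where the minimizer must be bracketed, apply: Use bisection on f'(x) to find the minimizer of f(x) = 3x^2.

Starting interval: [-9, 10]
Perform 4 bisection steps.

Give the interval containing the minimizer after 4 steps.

Finding critical point of f(x) = 3x^2 using bisection on f'(x) = 6x + 0.
f'(x) = 0 when x = 0.
Starting interval: [-9, 10]
Step 1: mid = 1/2, f'(mid) = 3, new interval = [-9, 1/2]
Step 2: mid = -17/4, f'(mid) = -51/2, new interval = [-17/4, 1/2]
Step 3: mid = -15/8, f'(mid) = -45/4, new interval = [-15/8, 1/2]
Step 4: mid = -11/16, f'(mid) = -33/8, new interval = [-11/16, 1/2]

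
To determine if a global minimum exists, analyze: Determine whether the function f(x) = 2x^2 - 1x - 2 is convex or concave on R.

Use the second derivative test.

f(x) = 2x^2 - 1x - 2
f'(x) = 4x - 1
f''(x) = 4
Since f''(x) = 4 > 0 for all x, f is convex on R.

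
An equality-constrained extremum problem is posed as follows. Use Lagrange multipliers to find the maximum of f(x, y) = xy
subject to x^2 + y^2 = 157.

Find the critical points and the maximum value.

Lagrange conditions: y = 2*lambda*x and x = 2*lambda*y
If x = 0 then y = 0, violating the constraint, so x, y != 0.
Dividing: y/x = x/y => x^2 = y^2 => y = x or y = -x
Constraint: 2x^2 = 157 => x^2 = 157/2 => x = +/-sqrt(157/2)
Critical points: (sqrt(157/2), sqrt(157/2)), (-sqrt(157/2), -sqrt(157/2)), (sqrt(157/2), -sqrt(157/2)), (-sqrt(157/2), sqrt(157/2))
  y = x:  xy = x^2 = 157/2  at (sqrt(157/2), sqrt(157/2)) and (-sqrt(157/2), -sqrt(157/2))
  y = -x: xy = -x^2 = -157/2 at (sqrt(157/2), -sqrt(157/2)) and (-sqrt(157/2), sqrt(157/2))
Maximum xy = 157/2 at (sqrt(157/2), sqrt(157/2)) and (-sqrt(157/2), -sqrt(157/2))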